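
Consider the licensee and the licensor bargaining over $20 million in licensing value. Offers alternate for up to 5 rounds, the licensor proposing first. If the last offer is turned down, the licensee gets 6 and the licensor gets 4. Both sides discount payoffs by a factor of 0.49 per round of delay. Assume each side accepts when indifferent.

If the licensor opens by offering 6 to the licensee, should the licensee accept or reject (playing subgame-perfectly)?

Reject

Round 5 (the licensor proposes): the licensee gets 6 if talks fail, so the licensor offers 6 and keeps 14.
Round 4 (the licensee proposes): the licensor can get 14 next round, worth 0.49 × 14 = 6.86 now. The licensee offers 6.86 and keeps 20 − 6.86 = 13.14.
Round 3 (the licensor proposes): the licensee can get 13.14 next round, worth 0.49 × 13.14 = 6.4386 now. The licensor offers 6.4386 and keeps 20 − 6.4386 = 13.5614.
Round 2 (the licensee proposes): the licensor can get 13.5614 next round, worth 0.49 × 13.5614 = 6.645086 now, so the licensee offers 6.645086, keeping 13.354914.
So by rejecting in round 1, the licensee gets 13.354914 next round, worth 0.49 × 13.354914 = 6.54390786 now.
Offer 6 < 6.54390786, so the licensee rejects.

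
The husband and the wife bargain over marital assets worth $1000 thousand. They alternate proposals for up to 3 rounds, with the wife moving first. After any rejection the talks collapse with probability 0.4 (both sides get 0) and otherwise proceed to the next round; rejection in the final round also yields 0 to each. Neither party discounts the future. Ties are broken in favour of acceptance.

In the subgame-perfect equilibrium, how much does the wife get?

Round 3 (the wife proposes): the husband will accept anything ≥ 0, so the wife offers 0 and keeps 1000.
Round 2 (the husband proposes): rejecting gives the wife an expected 0.6 × 1000 = 600; the husband offers that and keeps 400.
Round 1 (the wife proposes): rejecting gives the husband an expected 0.6 × 400 = 240. The wife offers 240 and keeps 1000 − 240 = 760.

760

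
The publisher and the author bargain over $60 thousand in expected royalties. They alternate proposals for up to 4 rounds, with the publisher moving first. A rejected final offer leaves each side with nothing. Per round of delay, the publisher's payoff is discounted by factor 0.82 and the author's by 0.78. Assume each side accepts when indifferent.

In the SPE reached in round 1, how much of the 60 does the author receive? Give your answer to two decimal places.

By backward induction:
Round 4 (the author proposes): the publisher will accept anything ≥ 0, so the author offers 0 and keeps 60.
Round 3 (the publisher proposes): the author can get 60 next round, worth 0.78 × 60 = 46.8 now; the publisher offers that and keeps 13.2.
Round 2 (the author proposes): the publisher can get 13.2 next round, worth 0.82 × 13.2 = 10.824 now, so the author offers 10.824, keeping 49.176.
Round 1 (the publisher proposes): the author can get 49.176 next round, worth 0.78 × 49.176 = 38.35728 now, so the publisher offers 38.35728, keeping 21.64272.

38.36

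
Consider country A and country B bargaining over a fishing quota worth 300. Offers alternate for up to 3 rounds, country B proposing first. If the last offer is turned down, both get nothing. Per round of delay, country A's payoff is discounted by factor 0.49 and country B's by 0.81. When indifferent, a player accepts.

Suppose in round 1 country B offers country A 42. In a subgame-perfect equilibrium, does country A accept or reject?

Round 3 (country B proposes): rejection yields 0 for country A; country B offers 0 and keeps 300.
Round 2 (country A proposes): country B can get 300 next round, worth 0.81 × 300 = 243 now. Country A offers 243 and keeps 300 − 243 = 57.
So by rejecting in round 1, country A gets 57 next round, worth 0.49 × 57 = 27.93 now.
Offer 42 ≥ 27.93, so country A accepts.

Accept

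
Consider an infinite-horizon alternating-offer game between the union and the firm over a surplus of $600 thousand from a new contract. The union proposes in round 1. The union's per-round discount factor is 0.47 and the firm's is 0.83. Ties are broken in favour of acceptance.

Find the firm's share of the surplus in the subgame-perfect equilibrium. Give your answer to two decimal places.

432.76

Let x be the union's share when the union proposes and y be the firm's share when the firm proposes.
The firm accepts iff offered ≥ 0.83·y, so x = 600 − 0.83y. Symmetrically y = 600 − 0.47x.
Substituting: x = 600 − 0.83(600 − 0.47x), giving x(1 − 0.47·0.83) = 600(1 − 0.83).
So x = 600 × 0.17 / 0.6099 ≈ 167.2405, and the firm receives 600 − x ≈ 432.7595.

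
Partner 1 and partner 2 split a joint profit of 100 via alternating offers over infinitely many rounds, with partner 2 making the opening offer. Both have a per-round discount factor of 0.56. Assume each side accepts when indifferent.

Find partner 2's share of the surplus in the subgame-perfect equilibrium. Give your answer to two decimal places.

In a stationary SPE each proposer offers the other exactly their discounted continuation value.
If partner 2 keeps x when proposing and partner 1 keeps y when proposing, then x = 100 − 0.56y and y = 100 − 0.56x.
Solving: x = 100(1 − 0.56) / (1 − 0.56·0.56) = 44 / 0.6864 ≈ 64.1026.
Partner 1 gets 100 − 64.1026 ≈ 35.8974.

64.10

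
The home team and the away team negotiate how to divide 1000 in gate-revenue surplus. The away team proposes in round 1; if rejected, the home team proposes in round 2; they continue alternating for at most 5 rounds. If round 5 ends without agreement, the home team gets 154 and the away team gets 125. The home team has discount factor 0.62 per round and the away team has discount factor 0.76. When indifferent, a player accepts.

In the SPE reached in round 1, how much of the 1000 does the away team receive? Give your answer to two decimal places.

Round 5 (the away team proposes): the home team gets 154 if talks fail, so the away team offers 154 and keeps 846.
Round 4 (the home team proposes): the away team can get 846 next round, worth 0.76 × 846 = 642.96 now. The home team offers 642.96 and keeps 1000 − 642.96 = 357.04.
Round 3 (the away team proposes): the home team can get 357.04 next round, worth 0.62 × 357.04 = 221.3648 now; the away team offers that and keeps 778.6352.
Round 2 (the home team proposes): the away team can get 778.6352 next round, worth 0.76 × 778.6352 = 591.762752 now; the home team offers that and keeps 408.237248.
Round 1 (the away team proposes): the home team can get 408.237248 next round, worth 0.62 × 408.237248 = 253.10709376 now. The away team offers 253.10709376 and keeps 1000 − 253.10709376 = 746.89290624.

746.89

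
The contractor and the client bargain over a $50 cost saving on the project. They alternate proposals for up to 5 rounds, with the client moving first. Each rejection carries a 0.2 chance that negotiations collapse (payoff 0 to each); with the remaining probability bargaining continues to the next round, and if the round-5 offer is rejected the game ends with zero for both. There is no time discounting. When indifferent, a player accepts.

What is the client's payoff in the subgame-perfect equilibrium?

36.88

Round 5 (the client proposes): rejection yields 0 for the contractor; the client offers 0 and keeps 50.
Round 4 (the contractor proposes): rejecting gives the client an expected 0.8 × 50 = 40. The contractor offers 40 and keeps 50 − 40 = 10.
Round 3 (the client proposes): rejecting gives the contractor an expected 0.8 × 10 = 8; the client offers that and keeps 42.
Round 2 (the contractor proposes): rejecting gives the client an expected 0.8 × 42 = 33.6, so the contractor offers 33.6, keeping 16.4.
Round 1 (the client proposes): rejecting gives the contractor an expected 0.8 × 16.4 = 13.12. The client offers 13.12 and keeps 50 − 13.12 = 36.88.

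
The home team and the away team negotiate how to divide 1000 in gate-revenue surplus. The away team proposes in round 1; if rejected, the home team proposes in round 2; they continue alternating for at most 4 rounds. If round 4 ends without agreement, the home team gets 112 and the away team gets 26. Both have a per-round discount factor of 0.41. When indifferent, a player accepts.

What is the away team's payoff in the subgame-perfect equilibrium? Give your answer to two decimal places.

690.97

Work backward from the last round.
Round 4 (the home team proposes): the away team gets 26 if talks fail, so the home team offers 26 and keeps 974.
Round 3 (the away team proposes): the home team can get 974 next round, worth 0.41 × 974 = 399.34 now; the away team offers that and keeps 600.66.
Round 2 (the home team proposes): the away team can get 600.66 next round, worth 0.41 × 600.66 = 246.2706 now; the home team offers that and keeps 753.7294.
Round 1 (the away team proposes): the home team can get 753.7294 next round, worth 0.41 × 753.7294 = 309.029054 now; the away team offers that and keeps 690.970946.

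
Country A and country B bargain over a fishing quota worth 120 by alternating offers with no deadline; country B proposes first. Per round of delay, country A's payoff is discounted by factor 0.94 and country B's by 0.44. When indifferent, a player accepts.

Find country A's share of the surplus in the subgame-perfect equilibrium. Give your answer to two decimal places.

107.72

When country B proposes, country A accepts any offer worth at least 0.94 times what country A would get by proposing next round; and vice versa.
This gives x = 120 − 0.94y and y = 120 − 0.44x, where x and y are each side's share when it proposes.
Hence (1 − 0.94·0.44)x = 120(1 − 0.94), i.e. 0.5864·x = 7.2.
x ≈ 12.2783; country A's share is 120 − x ≈ 107.7217.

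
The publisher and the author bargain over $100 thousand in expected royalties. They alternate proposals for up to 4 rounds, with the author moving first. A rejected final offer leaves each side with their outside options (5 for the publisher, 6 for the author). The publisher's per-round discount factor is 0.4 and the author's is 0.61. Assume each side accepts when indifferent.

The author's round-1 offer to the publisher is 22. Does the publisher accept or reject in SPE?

Reject

Round 4 (the publisher proposes): the author gets 6 if talks fail, so the publisher offers 6 and keeps 94.
Round 3 (the author proposes): the publisher can get 94 next round, worth 0.4 × 94 = 37.6 now. The author offers 37.6 and keeps 100 − 37.6 = 62.4.
Round 2 (the publisher proposes): the author can get 62.4 next round, worth 0.61 × 62.4 = 38.064 now; the publisher offers that and keeps 61.936.
So by rejecting in round 1, the publisher gets 61.936 next round, worth 0.4 × 61.936 = 24.7744 now.
Offer 22 < 24.7744, so the publisher rejects.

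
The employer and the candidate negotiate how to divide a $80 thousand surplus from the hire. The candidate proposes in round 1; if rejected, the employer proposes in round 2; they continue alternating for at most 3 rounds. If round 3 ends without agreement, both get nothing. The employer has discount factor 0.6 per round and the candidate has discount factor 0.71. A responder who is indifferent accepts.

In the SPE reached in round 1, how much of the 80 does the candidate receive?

66.08

Solve by backward induction from round 3.
Round 3 (the candidate proposes): the employer will accept anything ≥ 0, so the candidate offers 0 and keeps 80.
Round 2 (the employer proposes): the candidate can get 80 next round, worth 0.71 × 80 = 56.8 now; the employer offers that and keeps 23.2.
Round 1 (the candidate proposes): the employer can get 23.2 next round, worth 0.6 × 23.2 = 13.92 now; the candidate offers that and keeps 66.08.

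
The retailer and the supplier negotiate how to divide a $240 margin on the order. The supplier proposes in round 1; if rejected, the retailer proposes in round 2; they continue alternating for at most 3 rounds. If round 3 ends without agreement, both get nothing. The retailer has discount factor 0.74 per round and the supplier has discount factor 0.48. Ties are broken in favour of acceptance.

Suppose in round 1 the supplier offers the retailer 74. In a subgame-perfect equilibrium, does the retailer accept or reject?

Reject

Round 3 (the supplier proposes): rejection yields 0 for the retailer; the supplier offers 0 and keeps 240.
Round 2 (the retailer proposes): the supplier can get 240 next round, worth 0.48 × 240 = 115.2 now, so the retailer offers 115.2, keeping 124.8.
So by rejecting in round 1, the retailer gets 124.8 next round, worth 0.74 × 124.8 = 92.352 now.
Offer 74 < 92.352, so the retailer rejects.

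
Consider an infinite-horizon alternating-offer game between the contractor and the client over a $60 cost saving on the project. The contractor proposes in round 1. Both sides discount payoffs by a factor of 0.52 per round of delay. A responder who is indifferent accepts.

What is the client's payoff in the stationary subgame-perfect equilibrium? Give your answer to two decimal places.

When the contractor proposes, the client accepts any offer worth at least 0.52 times what the client would get by proposing next round; and vice versa.
This gives x = 60 − 0.52y and y = 60 − 0.52x, where x and y are each side's share when it proposes.
Hence (1 − 0.52·0.52)x = 60(1 − 0.52), i.e. 0.7296·x = 28.8.
x ≈ 39.4737; the client's share is 60 − x ≈ 20.5263.

20.53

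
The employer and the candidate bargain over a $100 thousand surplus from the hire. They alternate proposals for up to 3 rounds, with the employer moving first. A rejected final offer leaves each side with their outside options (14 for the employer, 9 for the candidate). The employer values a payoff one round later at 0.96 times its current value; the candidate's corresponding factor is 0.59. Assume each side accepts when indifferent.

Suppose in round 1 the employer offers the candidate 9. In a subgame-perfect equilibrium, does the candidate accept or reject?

Round 3 (the employer proposes): the candidate gets 9 if talks fail, so the employer offers 9 and keeps 91.
Round 2 (the candidate proposes): the employer can get 91 next round, worth 0.96 × 91 = 87.36 now. The candidate offers 87.36 and keeps 100 − 87.36 = 12.64.
So by rejecting in round 1, the candidate gets 12.64 next round, worth 0.59 × 12.64 = 7.4576 now.
Offer 9 ≥ 7.4576, so the candidate accepts.

Accept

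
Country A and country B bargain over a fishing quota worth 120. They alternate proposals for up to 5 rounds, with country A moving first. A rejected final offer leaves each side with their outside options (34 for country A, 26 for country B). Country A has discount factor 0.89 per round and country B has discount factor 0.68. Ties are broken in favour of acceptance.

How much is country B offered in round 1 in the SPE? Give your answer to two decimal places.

23.93

Round 5 (country A proposes): country B gets 26 if talks fail, so country A offers 26 and keeps 94.
Round 4 (country B proposes): country A can get 94 next round, worth 0.89 × 94 = 83.66 now; country B offers that and keeps 36.34.
Round 3 (country A proposes): country B can get 36.34 next round, worth 0.68 × 36.34 = 24.7112 now; country A offers that and keeps 95.2888.
Round 2 (country B proposes): country A can get 95.2888 next round, worth 0.89 × 95.2888 = 84.807032 now, so country B offers 84.807032, keeping 35.192968.
Round 1 (country A proposes): country B can get 35.192968 next round, worth 0.68 × 35.192968 = 23.93121824 now; country A offers that and keeps 96.06878176.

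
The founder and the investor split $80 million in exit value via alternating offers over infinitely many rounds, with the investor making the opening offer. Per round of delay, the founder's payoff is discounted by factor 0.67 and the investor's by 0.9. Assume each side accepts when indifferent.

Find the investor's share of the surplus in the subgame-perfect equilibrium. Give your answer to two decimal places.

66.50

Let x be the investor's share when the investor proposes and y be the founder's share when the founder proposes.
The founder accepts iff offered ≥ 0.67·y, so x = 80 − 0.67y. Symmetrically y = 80 − 0.9x.
Substituting: x = 80 − 0.67(80 − 0.9x), giving x(1 − 0.9·0.67) = 80(1 − 0.67).
So x = 80 × 0.33 / 0.397 ≈ 66.4987, and the founder receives 80 − x ≈ 13.5013.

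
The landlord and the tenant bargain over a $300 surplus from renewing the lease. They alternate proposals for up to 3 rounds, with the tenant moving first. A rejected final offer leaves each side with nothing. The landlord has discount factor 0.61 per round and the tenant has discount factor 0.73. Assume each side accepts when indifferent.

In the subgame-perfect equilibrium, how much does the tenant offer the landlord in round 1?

Round 3 (the tenant proposes): the landlord will accept anything ≥ 0, so the tenant offers 0 and keeps 300.
Round 2 (the landlord proposes): the tenant can get 300 next round, worth 0.73 × 300 = 219 now, so the landlord offers 219, keeping 81.
Round 1 (the tenant proposes): the landlord can get 81 next round, worth 0.61 × 81 = 49.41 now; the tenant offers that and keeps 250.59.

49.41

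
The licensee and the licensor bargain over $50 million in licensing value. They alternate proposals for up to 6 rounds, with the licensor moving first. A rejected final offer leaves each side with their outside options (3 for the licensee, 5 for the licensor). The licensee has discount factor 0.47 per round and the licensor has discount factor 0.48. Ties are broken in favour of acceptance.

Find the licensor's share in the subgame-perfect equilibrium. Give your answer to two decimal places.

Round 6 (the licensee proposes): the licensor gets 5 if talks fail, so the licensee offers 5 and keeps 45.
Round 5 (the licensor proposes): the licensee can get 45 next round, worth 0.47 × 45 = 21.15 now, so the licensor offers 21.15, keeping 28.85.
Round 4 (the licensee proposes): the licensor can get 28.85 next round, worth 0.48 × 28.85 = 13.848 now; the licensee offers that and keeps 36.152.
Round 3 (the licensor proposes): the licensee can get 36.152 next round, worth 0.47 × 36.152 = 16.99144 now, so the licensor offers 16.99144, keeping 33.00856.
Round 2 (the licensee proposes): the licensor can get 33.00856 next round, worth 0.48 × 33.00856 = 15.8441088 now; the licensee offers that and keeps 34.1558912.
Round 1 (the licensor proposes): the licensee can get 34.1558912 next round, worth 0.47 × 34.1558912 = 16.053268864 now; the licensor offers that and keeps 33.946731136.

33.95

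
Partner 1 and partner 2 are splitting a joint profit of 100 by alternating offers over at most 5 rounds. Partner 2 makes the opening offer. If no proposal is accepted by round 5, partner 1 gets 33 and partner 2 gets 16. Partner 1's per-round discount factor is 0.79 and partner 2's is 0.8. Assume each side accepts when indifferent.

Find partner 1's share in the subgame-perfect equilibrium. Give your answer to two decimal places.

38.97

Round 5 (partner 2 proposes): partner 1 gets 33 if talks fail, so partner 2 offers 33 and keeps 67.
Round 4 (partner 1 proposes): partner 2 can get 67 next round, worth 0.8 × 67 = 53.6 now. Partner 1 offers 53.6 and keeps 100 − 53.6 = 46.4.
Round 3 (partner 2 proposes): partner 1 can get 46.4 next round, worth 0.79 × 46.4 = 36.656 now. Partner 2 offers 36.656 and keeps 100 − 36.656 = 63.344.
Round 2 (partner 1 proposes): partner 2 can get 63.344 next round, worth 0.8 × 63.344 = 50.6752 now. Partner 1 offers 50.6752 and keeps 100 − 50.6752 = 49.3248.
Round 1 (partner 2 proposes): partner 1 can get 49.3248 next round, worth 0.79 × 49.3248 = 38.966592 now, so partner 2 offers 38.966592, keeping 61.033408.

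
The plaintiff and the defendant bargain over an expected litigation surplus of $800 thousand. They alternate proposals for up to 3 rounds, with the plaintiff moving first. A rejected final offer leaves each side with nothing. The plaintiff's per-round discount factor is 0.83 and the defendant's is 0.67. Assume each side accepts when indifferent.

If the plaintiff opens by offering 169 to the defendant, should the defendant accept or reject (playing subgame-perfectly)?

Round 3 (the plaintiff proposes): rejection yields 0 for the defendant; the plaintiff offers 0 and keeps 800.
Round 2 (the defendant proposes): the plaintiff can get 800 next round, worth 0.83 × 800 = 664 now. The defendant offers 664 and keeps 800 − 664 = 136.
So by rejecting in round 1, the defendant gets 136 next round, worth 0.67 × 136 = 91.12 now.
Offer 169 ≥ 91.12, so the defendant accepts.

Accept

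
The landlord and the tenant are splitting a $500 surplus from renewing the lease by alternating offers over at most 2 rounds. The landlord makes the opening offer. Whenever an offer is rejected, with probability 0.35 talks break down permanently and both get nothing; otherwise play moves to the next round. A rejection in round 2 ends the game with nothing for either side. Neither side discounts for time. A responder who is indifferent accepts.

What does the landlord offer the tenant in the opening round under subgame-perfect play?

Round 2 (the tenant proposes): the landlord will accept anything ≥ 0, so the tenant offers 0 and keeps 500.
Round 1 (the landlord proposes): rejecting gives the tenant an expected 0.65 × 500 = 325. The landlord offers 325 and keeps 500 − 325 = 175.

325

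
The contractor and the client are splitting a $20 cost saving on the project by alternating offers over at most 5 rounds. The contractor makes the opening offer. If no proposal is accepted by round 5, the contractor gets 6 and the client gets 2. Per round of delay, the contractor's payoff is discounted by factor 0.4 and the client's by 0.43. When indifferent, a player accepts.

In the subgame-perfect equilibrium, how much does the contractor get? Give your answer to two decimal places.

13.89

Solve by backward induction from round 5.
Round 5 (the contractor proposes): the client gets 2 if talks fail, so the contractor offers 2 and keeps 18.
Round 4 (the client proposes): the contractor can get 18 next round, worth 0.4 × 18 = 7.2 now. The client offers 7.2 and keeps 20 − 7.2 = 12.8.
Round 3 (the contractor proposes): the client can get 12.8 next round, worth 0.43 × 12.8 = 5.504 now; the contractor offers that and keeps 14.496.
Round 2 (the client proposes): the contractor can get 14.496 next round, worth 0.4 × 14.496 = 5.7984 now. The client offers 5.7984 and keeps 20 − 5.7984 = 14.2016.
Round 1 (the contractor proposes): the client can get 14.2016 next round, worth 0.43 × 14.2016 = 6.106688 now, so the contractor offers 6.106688, keeping 13.893312.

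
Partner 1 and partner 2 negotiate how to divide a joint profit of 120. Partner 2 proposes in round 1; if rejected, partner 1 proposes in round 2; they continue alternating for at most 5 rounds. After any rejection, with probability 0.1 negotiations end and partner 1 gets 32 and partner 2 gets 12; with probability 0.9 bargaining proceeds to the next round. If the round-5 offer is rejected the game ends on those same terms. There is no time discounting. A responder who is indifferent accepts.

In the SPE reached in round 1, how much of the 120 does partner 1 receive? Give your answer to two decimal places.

44.38

By backward induction:
Round 5 (partner 2 proposes): partner 1 gets 32 if talks fail, so partner 2 offers 32 and keeps 88.
Round 4 (partner 1 proposes): rejecting gives partner 2 an expected 0.9 × 88 + 0.1 × 12 = 80.4, so partner 1 offers 80.4, keeping 39.6.
Round 3 (partner 2 proposes): rejecting gives partner 1 an expected 0.9 × 39.6 + 0.1 × 32 = 38.84. Partner 2 offers 38.84 and keeps 120 − 38.84 = 81.16.
Round 2 (partner 1 proposes): rejecting gives partner 2 an expected 0.9 × 81.16 + 0.1 × 12 = 74.244; partner 1 offers that and keeps 45.756.
Round 1 (partner 2 proposes): rejecting gives partner 1 an expected 0.9 × 45.756 + 0.1 × 32 = 44.3804; partner 2 offers that and keeps 75.6196.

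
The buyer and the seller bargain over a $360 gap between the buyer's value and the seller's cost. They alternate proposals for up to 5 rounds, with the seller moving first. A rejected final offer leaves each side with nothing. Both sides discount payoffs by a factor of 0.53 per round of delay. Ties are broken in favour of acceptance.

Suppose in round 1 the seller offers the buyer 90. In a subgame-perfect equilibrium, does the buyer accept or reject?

Round 5 (the seller proposes): the buyer will accept anything ≥ 0, so the seller offers 0 and keeps 360.
Round 4 (the buyer proposes): the seller can get 360 next round, worth 0.53 × 360 = 190.8 now. The buyer offers 190.8 and keeps 360 − 190.8 = 169.2.
Round 3 (the seller proposes): the buyer can get 169.2 next round, worth 0.53 × 169.2 = 89.676 now; the seller offers that and keeps 270.324.
Round 2 (the buyer proposes): the seller can get 270.324 next round, worth 0.53 × 270.324 = 143.27172 now; the buyer offers that and keeps 216.72828.
So by rejecting in round 1, the buyer gets 216.72828 next round, worth 0.53 × 216.72828 = 114.8659884 now.
Offer 90 < 114.8659884, so the buyer rejects.

Reject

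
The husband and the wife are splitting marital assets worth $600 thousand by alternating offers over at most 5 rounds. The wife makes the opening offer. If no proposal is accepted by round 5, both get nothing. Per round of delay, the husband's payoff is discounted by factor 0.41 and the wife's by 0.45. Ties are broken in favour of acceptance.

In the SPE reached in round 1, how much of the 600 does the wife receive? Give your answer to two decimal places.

Round 5 (the wife proposes): rejection yields 0 for the husband; the wife offers 0 and keeps 600.
Round 4 (the husband proposes): the wife can get 600 next round, worth 0.45 × 600 = 270 now. The husband offers 270 and keeps 600 − 270 = 330.
Round 3 (the wife proposes): the husband can get 330 next round, worth 0.41 × 330 = 135.3 now. The wife offers 135.3 and keeps 600 − 135.3 = 464.7.
Round 2 (the husband proposes): the wife can get 464.7 next round, worth 0.45 × 464.7 = 209.115 now. The husband offers 209.115 and keeps 600 − 209.115 = 390.885.
Round 1 (the wife proposes): the husband can get 390.885 next round, worth 0.41 × 390.885 = 160.26285 now; the wife offers that and keeps 439.73715.

439.74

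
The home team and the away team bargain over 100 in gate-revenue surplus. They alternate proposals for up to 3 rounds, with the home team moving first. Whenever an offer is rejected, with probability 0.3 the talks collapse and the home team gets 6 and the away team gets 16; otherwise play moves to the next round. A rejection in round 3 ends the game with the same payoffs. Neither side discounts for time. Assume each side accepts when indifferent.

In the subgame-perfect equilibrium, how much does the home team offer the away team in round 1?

Round 3 (the home team proposes): the away team gets 16 if talks fail, so the home team offers 16 and keeps 84.
Round 2 (the away team proposes): rejecting gives the home team an expected 0.7 × 84 + 0.3 × 6 = 60.6; the away team offers that and keeps 39.4.
Round 1 (the home team proposes): rejecting gives the away team an expected 0.7 × 39.4 + 0.3 × 16 = 32.38; the home team offers that and keeps 67.62.

32.38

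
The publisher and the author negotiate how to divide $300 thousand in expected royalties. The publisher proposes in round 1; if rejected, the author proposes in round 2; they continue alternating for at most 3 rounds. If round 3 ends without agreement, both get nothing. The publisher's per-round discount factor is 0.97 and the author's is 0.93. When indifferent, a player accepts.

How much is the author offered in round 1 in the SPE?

Round 3 (the publisher proposes): the author will accept anything ≥ 0, so the publisher offers 0 and keeps 300.
Round 2 (the author proposes): the publisher can get 300 next round, worth 0.97 × 300 = 291 now; the author offers that and keeps 9.
Round 1 (the publisher proposes): the author can get 9 next round, worth 0.93 × 9 = 8.37 now, so the publisher offers 8.37, keeping 291.63.

8.37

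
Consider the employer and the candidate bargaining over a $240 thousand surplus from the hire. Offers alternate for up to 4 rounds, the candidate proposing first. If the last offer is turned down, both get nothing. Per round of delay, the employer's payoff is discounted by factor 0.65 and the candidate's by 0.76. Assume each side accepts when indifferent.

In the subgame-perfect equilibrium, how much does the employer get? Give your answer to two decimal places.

114.50

By backward induction:
Round 4 (the employer proposes): rejection yields 0 for the candidate; the employer offers 0 and keeps 240.
Round 3 (the candidate proposes): the employer can get 240 next round, worth 0.65 × 240 = 156 now, so the candidate offers 156, keeping 84.
Round 2 (the employer proposes): the candidate can get 84 next round, worth 0.76 × 84 = 63.84 now; the employer offers that and keeps 176.16.
Round 1 (the candidate proposes): the employer can get 176.16 next round, worth 0.65 × 176.16 = 114.504 now, so the candidate offers 114.504, keeping 125.496.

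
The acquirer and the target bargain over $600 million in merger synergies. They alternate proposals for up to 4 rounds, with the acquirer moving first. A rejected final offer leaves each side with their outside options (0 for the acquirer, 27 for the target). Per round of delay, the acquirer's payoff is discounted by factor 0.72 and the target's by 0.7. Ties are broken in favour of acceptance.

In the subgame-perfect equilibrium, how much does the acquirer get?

270.72

Work backward from the last round.
Round 4 (the target proposes): rejection yields 0 for the acquirer; the target offers 0 and keeps 600.
Round 3 (the acquirer proposes): the target can get 600 next round, worth 0.7 × 600 = 420 now, so the acquirer offers 420, keeping 180.
Round 2 (the target proposes): the acquirer can get 180 next round, worth 0.72 × 180 = 129.6 now, so the target offers 129.6, keeping 470.4.
Round 1 (the acquirer proposes): the target can get 470.4 next round, worth 0.7 × 470.4 = 329.28 now. The acquirer offers 329.28 and keeps 600 − 329.28 = 270.72.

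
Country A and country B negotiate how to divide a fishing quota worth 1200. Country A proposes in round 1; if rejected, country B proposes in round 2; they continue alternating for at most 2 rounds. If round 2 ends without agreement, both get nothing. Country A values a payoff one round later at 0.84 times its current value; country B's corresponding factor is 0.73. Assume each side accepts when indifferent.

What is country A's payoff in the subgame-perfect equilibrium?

324

Round 2 (country B proposes): rejection yields 0 for country A; country B offers 0 and keeps 1200.
Round 1 (country A proposes): country B can get 1200 next round, worth 0.73 × 1200 = 876 now. Country A offers 876 and keeps 1200 − 876 = 324.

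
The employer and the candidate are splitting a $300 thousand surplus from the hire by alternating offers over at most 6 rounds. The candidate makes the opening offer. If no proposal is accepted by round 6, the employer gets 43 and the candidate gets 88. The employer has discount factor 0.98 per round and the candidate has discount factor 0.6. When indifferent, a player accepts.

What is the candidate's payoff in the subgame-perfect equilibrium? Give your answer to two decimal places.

Work backward from the last round.
Round 6 (the employer proposes): the candidate gets 88 if talks fail, so the employer offers 88 and keeps 212.
Round 5 (the candidate proposes): the employer can get 212 next round, worth 0.98 × 212 = 207.76 now. The candidate offers 207.76 and keeps 300 − 207.76 = 92.24.
Round 4 (the employer proposes): the candidate can get 92.24 next round, worth 0.6 × 92.24 = 55.344 now, so the employer offers 55.344, keeping 244.656.
Round 3 (the candidate proposes): the employer can get 244.656 next round, worth 0.98 × 244.656 = 239.76288 now, so the candidate offers 239.76288, keeping 60.23712.
Round 2 (the employer proposes): the candidate can get 60.23712 next round, worth 0.6 × 60.23712 = 36.142272 now; the employer offers that and keeps 263.857728.
Round 1 (the candidate proposes): the employer can get 263.857728 next round, worth 0.98 × 263.857728 = 258.58057344 now, so the candidate offers 258.58057344, keeping 41.41942656.

41.42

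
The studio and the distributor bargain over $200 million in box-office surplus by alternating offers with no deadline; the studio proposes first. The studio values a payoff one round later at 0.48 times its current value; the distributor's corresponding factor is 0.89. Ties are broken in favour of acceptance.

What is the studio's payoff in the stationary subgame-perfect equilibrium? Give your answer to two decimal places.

Let x be the studio's share when the studio proposes and y be the distributor's share when the distributor proposes.
The distributor accepts iff offered ≥ 0.89·y, so x = 200 − 0.89y. Symmetrically y = 200 − 0.48x.
Substituting: x = 200 − 0.89(200 − 0.48x), giving x(1 − 0.48·0.89) = 200(1 − 0.89).
So x = 200 × 0.11 / 0.5728 ≈ 38.4078, and the distributor receives 200 − x ≈ 161.5922.

38.41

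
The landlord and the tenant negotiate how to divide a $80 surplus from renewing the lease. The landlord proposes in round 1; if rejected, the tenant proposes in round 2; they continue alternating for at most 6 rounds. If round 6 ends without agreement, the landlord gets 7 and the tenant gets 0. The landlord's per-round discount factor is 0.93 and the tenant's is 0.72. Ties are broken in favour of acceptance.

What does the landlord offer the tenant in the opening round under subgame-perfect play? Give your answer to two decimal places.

Round 6 (the tenant proposes): the landlord gets 7 if talks fail, so the tenant offers 7 and keeps 73.
Round 5 (the landlord proposes): the tenant can get 73 next round, worth 0.72 × 73 = 52.56 now, so the landlord offers 52.56, keeping 27.44.
Round 4 (the tenant proposes): the landlord can get 27.44 next round, worth 0.93 × 27.44 = 25.5192 now. The tenant offers 25.5192 and keeps 80 − 25.5192 = 54.4808.
Round 3 (the landlord proposes): the tenant can get 54.4808 next round, worth 0.72 × 54.4808 = 39.226176 now, so the landlord offers 39.226176, keeping 40.773824.
Round 2 (the tenant proposes): the landlord can get 40.773824 next round, worth 0.93 × 40.773824 = 37.91965632 now. The tenant offers 37.91965632 and keeps 80 − 37.91965632 = 42.08034368.
Round 1 (the landlord proposes): the tenant can get 42.08034368 next round, worth 0.72 × 42.08034368 = 30.2978474496 now. The landlord offers 30.2978474496 and keeps 80 − 30.2978474496 = 49.7021525504.

30.30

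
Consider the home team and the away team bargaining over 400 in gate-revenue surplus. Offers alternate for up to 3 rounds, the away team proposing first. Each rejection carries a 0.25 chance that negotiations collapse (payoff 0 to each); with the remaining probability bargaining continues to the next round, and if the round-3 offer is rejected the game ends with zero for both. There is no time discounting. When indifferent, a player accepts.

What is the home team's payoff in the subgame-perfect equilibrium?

By backward induction:
Round 3 (the away team proposes): rejection yields 0 for the home team; the away team offers 0 and keeps 400.
Round 2 (the home team proposes): rejecting gives the away team an expected 0.75 × 400 = 300. The home team offers 300 and keeps 400 − 300 = 100.
Round 1 (the away team proposes): rejecting gives the home team an expected 0.75 × 100 = 75, so the away team offers 75, keeping 325.

75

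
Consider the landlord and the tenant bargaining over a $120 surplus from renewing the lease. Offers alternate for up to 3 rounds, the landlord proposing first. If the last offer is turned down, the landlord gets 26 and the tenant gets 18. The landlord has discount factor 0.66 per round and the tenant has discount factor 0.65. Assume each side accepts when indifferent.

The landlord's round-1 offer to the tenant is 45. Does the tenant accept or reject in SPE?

Accept

Round 3 (the landlord proposes): the tenant gets 18 if talks fail, so the landlord offers 18 and keeps 102.
Round 2 (the tenant proposes): the landlord can get 102 next round, worth 0.66 × 102 = 67.32 now; the tenant offers that and keeps 52.68.
So by rejecting in round 1, the tenant gets 52.68 next round, worth 0.65 × 52.68 = 34.242 now.
Offer 45 ≥ 34.242, so the tenant accepts.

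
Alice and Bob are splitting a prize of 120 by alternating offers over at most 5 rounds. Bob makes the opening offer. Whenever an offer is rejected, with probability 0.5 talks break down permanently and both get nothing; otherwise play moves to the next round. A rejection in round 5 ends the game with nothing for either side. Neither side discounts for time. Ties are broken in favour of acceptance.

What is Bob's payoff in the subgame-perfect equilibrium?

82.5

Round 5 (Bob proposes): Alice will accept anything ≥ 0, so Bob offers 0 and keeps 120.
Round 4 (Alice proposes): rejecting gives Bob an expected 0.5 × 120 = 60; Alice offers that and keeps 60.
Round 3 (Bob proposes): rejecting gives Alice an expected 0.5 × 60 = 30, so Bob offers 30, keeping 90.
Round 2 (Alice proposes): rejecting gives Bob an expected 0.5 × 90 = 45, so Alice offers 45, keeping 75.
Round 1 (Bob proposes): rejecting gives Alice an expected 0.5 × 75 = 37.5. Bob offers 37.5 and keeps 120 − 37.5 = 82.5.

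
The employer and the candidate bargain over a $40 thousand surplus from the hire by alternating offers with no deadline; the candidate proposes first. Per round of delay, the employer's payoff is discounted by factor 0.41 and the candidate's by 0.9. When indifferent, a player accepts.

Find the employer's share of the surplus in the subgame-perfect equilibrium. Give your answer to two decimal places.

2.60

Let x be the candidate's share when the candidate proposes and y be the employer's share when the employer proposes.
The employer accepts iff offered ≥ 0.41·y, so x = 40 − 0.41y. Symmetrically y = 40 − 0.9x.
Substituting: x = 40 − 0.41(40 − 0.9x), giving x(1 − 0.9·0.41) = 40(1 − 0.41).
So x = 40 × 0.59 / 0.631 ≈ 37.4010, and the employer receives 40 − x ≈ 2.5990.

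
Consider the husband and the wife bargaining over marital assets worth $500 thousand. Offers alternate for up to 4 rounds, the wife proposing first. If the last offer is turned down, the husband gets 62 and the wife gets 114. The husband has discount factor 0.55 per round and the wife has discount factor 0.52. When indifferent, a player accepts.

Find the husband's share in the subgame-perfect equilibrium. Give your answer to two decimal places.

Round 4 (the husband proposes): the wife gets 114 if talks fail, so the husband offers 114 and keeps 386.
Round 3 (the wife proposes): the husband can get 386 next round, worth 0.55 × 386 = 212.3 now, so the wife offers 212.3, keeping 287.7.
Round 2 (the husband proposes): the wife can get 287.7 next round, worth 0.52 × 287.7 = 149.604 now. The husband offers 149.604 and keeps 500 − 149.604 = 350.396.
Round 1 (the wife proposes): the husband can get 350.396 next round, worth 0.55 × 350.396 = 192.7178 now, so the wife offers 192.7178, keeping 307.2822.

192.72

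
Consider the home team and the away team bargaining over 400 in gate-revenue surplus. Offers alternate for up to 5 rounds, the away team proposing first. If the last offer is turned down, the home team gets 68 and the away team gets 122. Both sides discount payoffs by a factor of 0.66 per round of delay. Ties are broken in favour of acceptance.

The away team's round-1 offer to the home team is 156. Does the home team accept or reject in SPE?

Accept

Round 5 (the away team proposes): the home team gets 68 if talks fail, so the away team offers 68 and keeps 332.
Round 4 (the home team proposes): the away team can get 332 next round, worth 0.66 × 332 = 219.12 now; the home team offers that and keeps 180.88.
Round 3 (the away team proposes): the home team can get 180.88 next round, worth 0.66 × 180.88 = 119.3808 now. The away team offers 119.3808 and keeps 400 − 119.3808 = 280.6192.
Round 2 (the home team proposes): the away team can get 280.6192 next round, worth 0.66 × 280.6192 = 185.208672 now. The home team offers 185.208672 and keeps 400 − 185.208672 = 214.791328.
So by rejecting in round 1, the home team gets 214.791328 next round, worth 0.66 × 214.791328 = 141.76227648 now.
Offer 156 ≥ 141.76227648, so the home team accepts.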